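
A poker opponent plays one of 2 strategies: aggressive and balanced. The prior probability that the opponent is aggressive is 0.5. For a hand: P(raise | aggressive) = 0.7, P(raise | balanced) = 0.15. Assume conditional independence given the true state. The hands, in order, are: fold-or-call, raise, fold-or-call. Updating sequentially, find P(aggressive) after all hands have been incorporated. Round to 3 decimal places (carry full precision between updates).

0.368

After 'fold-or-call': P(aggressive) = 0.3·0.5000 / (0.3·0.5000 + 0.85·0.5000) ≈ 0.2609
After 'raise': P(aggressive) = 0.7·0.2609 / (0.7·0.2609 + 0.15·0.7391) ≈ 0.6222
After 'fold-or-call': P(aggressive) = 0.3·0.6222 / (0.3·0.6222 + 0.85·0.3778) ≈ 0.3676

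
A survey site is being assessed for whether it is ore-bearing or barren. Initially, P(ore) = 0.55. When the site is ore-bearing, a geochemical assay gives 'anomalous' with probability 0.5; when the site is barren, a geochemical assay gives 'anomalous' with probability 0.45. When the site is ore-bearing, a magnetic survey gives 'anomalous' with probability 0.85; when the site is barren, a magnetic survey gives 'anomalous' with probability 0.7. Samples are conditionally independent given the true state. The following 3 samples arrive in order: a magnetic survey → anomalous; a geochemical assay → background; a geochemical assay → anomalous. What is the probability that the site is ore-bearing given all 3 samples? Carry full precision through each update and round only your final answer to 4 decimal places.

0.5999

Each posterior becomes the prior for the next update.
After a magnetic survey='anomalous': P(ore) = 0.85·0.5500 / (0.85·0.5500 + 0.7·0.4500) ≈ 0.5974
After a geochemical assay='background': P(ore) = 0.5·0.5974 / (0.5·0.5974 + 0.55·0.4026) ≈ 0.5743
After a geochemical assay='anomalous': P(ore) = 0.5·0.5743 / (0.5·0.5743 + 0.45·0.4257) ≈ 0.5999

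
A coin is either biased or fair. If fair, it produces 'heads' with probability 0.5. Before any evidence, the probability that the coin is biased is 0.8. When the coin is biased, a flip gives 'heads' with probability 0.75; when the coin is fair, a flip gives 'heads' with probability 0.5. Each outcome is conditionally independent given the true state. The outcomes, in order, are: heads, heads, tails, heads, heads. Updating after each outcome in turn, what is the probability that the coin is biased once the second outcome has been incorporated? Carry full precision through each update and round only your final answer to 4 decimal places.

After 'heads': P(biased) = 0.75·0.8000 / (0.75·0.8000 + 0.5·0.2000) ≈ 0.8571
After 'heads': P(biased) = 0.75·0.8571 / (0.75·0.8571 + 0.5·0.1429) ≈ 0.9000

0.9000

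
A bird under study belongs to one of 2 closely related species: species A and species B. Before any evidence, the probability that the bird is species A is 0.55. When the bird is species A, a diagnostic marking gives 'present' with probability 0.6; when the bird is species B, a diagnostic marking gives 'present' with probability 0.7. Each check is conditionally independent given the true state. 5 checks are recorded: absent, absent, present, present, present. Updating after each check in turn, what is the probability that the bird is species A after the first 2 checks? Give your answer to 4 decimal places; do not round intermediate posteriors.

0.6848

Apply Bayes' rule sequentially, carrying P(species A) forward.
After 'absent': P(species A) = 0.4·0.5500 / (0.4·0.5500 + 0.3·0.4500) ≈ 0.6197
After 'absent': P(species A) = 0.4·0.6197 / (0.4·0.6197 + 0.3·0.3803) ≈ 0.6848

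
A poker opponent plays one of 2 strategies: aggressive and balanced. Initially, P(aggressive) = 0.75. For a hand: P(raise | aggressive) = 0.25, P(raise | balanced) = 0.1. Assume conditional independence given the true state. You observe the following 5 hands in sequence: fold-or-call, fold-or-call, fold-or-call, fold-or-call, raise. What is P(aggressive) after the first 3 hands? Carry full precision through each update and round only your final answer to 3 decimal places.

0.635

After 'fold-or-call': P(aggressive) = 0.75·0.7500 / (0.75·0.7500 + 0.9·0.2500) ≈ 0.7143
After 'fold-or-call': P(aggressive) = 0.75·0.7143 / (0.75·0.7143 + 0.9·0.2857) ≈ 0.6757
After 'fold-or-call': P(aggressive) = 0.75·0.6757 / (0.75·0.6757 + 0.9·0.3243) ≈ 0.6345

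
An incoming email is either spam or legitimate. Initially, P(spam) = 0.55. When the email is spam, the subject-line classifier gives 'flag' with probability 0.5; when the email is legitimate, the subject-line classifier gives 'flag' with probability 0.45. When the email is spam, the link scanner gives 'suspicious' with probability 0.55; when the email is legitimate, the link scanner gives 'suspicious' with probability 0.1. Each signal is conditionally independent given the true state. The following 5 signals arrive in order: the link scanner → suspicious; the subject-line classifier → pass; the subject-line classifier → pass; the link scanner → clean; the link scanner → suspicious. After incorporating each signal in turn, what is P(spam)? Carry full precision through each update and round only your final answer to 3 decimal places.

0.939

After the link scanner='suspicious': P(spam) = 0.55·0.5500 / (0.55·0.5500 + 0.1·0.4500) ≈ 0.8705
After the subject-line classifier='pass': P(spam) = 0.5·0.8705 / (0.5·0.8705 + 0.55·0.1295) ≈ 0.8594
After the subject-line classifier='pass': P(spam) = 0.5·0.8594 / (0.5·0.8594 + 0.55·0.1406) ≈ 0.8475
After the link scanner='clean': P(spam) = 0.45·0.8475 / (0.45·0.8475 + 0.9·0.1525) ≈ 0.7353
After the link scanner='suspicious': P(spam) = 0.55·0.7353 / (0.55·0.7353 + 0.1·0.2647) ≈ 0.9386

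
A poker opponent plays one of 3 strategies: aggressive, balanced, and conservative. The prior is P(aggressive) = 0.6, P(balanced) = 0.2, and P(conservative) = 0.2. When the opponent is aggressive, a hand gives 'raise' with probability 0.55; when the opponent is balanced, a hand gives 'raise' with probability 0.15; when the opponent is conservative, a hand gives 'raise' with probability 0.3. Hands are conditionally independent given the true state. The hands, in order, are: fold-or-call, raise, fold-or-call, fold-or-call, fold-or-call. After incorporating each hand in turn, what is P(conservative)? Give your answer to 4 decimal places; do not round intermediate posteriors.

Apply Bayes' rule sequentially, carrying P(conservative) forward.
After 'fold-or-call': normaliser = 0.45·0.6000 + 0.85·0.2000 + 0.7·0.2000; P(aggressive) ≈ 0.4655, P(balanced) ≈ 0.2931, P(conservative) ≈ 0.2414
After 'raise': normaliser = 0.55·0.4655 + 0.15·0.2931 + 0.3·0.2414; P(aggressive) ≈ 0.6875, P(balanced) ≈ 0.1181, P(conservative) ≈ 0.1944
After 'fold-or-call': normaliser = 0.45·0.6875 + 0.85·0.1181 + 0.7·0.1944; P(aggressive) ≈ 0.5668, P(balanced) ≈ 0.1838, P(conservative) ≈ 0.2494
After 'fold-or-call': normaliser = 0.45·0.5668 + 0.85·0.1838 + 0.7·0.2494; P(aggressive) ≈ 0.4353, P(balanced) ≈ 0.2667, P(conservative) ≈ 0.2979
After 'fold-or-call': normaliser = 0.45·0.4353 + 0.85·0.2667 + 0.7·0.2979; P(aggressive) ≈ 0.3104, P(balanced) ≈ 0.3592, P(conservative) ≈ 0.3304

0.3304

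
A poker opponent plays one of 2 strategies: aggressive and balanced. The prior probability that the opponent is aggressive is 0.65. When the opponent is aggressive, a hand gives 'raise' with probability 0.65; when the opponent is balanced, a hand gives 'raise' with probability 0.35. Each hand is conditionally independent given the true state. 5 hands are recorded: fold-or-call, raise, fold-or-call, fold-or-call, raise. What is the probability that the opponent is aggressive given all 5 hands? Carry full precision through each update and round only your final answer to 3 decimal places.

Each posterior becomes the prior for the next update.
After 'fold-or-call': P(aggressive) = 0.35·0.6500 / (0.35·0.6500 + 0.65·0.3500) ≈ 0.5000
After 'raise': P(aggressive) = 0.65·0.5000 / (0.65·0.5000 + 0.35·0.5000) ≈ 0.6500
After 'fold-or-call': P(aggressive) = 0.35·0.6500 / (0.35·0.6500 + 0.65·0.3500) ≈ 0.5000
After 'fold-or-call': P(aggressive) = 0.35·0.5000 / (0.35·0.5000 + 0.65·0.5000) ≈ 0.3500
After 'raise': P(aggressive) = 0.65·0.3500 / (0.65·0.3500 + 0.35·0.6500) ≈ 0.5000

0.500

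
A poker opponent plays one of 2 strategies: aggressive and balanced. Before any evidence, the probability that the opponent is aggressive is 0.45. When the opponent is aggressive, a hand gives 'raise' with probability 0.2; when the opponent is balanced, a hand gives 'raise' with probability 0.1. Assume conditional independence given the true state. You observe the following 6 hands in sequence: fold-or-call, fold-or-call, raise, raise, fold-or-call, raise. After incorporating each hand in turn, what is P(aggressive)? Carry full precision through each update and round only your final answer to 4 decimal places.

After 'fold-or-call': P(aggressive) = 0.8·0.4500 / (0.8·0.4500 + 0.9·0.5500) ≈ 0.4211
After 'fold-or-call': P(aggressive) = 0.8·0.4211 / (0.8·0.4211 + 0.9·0.5789) ≈ 0.3926
After 'raise': P(aggressive) = 0.2·0.3926 / (0.2·0.3926 + 0.1·0.6074) ≈ 0.5639
After 'raise': P(aggressive) = 0.2·0.5639 / (0.2·0.5639 + 0.1·0.4361) ≈ 0.7211
After 'fold-or-call': P(aggressive) = 0.8·0.7211 / (0.8·0.7211 + 0.9·0.2789) ≈ 0.6968
After 'raise': P(aggressive) = 0.2·0.6968 / (0.2·0.6968 + 0.1·0.3032) ≈ 0.8213

0.8213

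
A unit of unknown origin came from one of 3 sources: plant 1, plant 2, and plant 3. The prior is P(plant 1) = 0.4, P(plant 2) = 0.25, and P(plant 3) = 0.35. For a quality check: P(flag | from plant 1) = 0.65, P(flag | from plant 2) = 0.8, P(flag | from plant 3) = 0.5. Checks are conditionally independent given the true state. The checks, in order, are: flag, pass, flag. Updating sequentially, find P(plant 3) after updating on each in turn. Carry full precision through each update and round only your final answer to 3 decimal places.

0.324

After 'flag': normaliser = 0.65·0.4000 + 0.8·0.2500 + 0.5·0.3500; P(plant 1) ≈ 0.4094, P(plant 2) ≈ 0.3150, P(plant 3) ≈ 0.2756
After 'pass': normaliser = 0.35·0.4094 + 0.2·0.3150 + 0.5·0.2756; P(plant 1) ≈ 0.4165, P(plant 2) ≈ 0.1831, P(plant 3) ≈ 0.4005
After 'flag': normaliser = 0.65·0.4165 + 0.8·0.1831 + 0.5·0.4005; P(plant 1) ≈ 0.4385, P(plant 2) ≈ 0.2372, P(plant 3) ≈ 0.3243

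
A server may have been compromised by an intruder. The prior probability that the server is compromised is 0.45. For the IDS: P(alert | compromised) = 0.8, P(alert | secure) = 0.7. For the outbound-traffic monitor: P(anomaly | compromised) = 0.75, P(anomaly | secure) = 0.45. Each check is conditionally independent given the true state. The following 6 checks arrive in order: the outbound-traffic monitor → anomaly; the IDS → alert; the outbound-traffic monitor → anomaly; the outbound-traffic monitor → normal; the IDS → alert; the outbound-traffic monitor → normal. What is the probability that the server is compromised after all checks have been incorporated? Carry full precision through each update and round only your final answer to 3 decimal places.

0.380

After the outbound-traffic monitor='anomaly': P(compromised) = 0.75·0.4500 / (0.75·0.4500 + 0.45·0.5500) ≈ 0.5769
After the IDS='alert': P(compromised) = 0.8·0.5769 / (0.8·0.5769 + 0.7·0.4231) ≈ 0.6091
After the outbound-traffic monitor='anomaly': P(compromised) = 0.75·0.6091 / (0.75·0.6091 + 0.45·0.3909) ≈ 0.7220
After the outbound-traffic monitor='normal': P(compromised) = 0.25·0.7220 / (0.25·0.7220 + 0.55·0.2780) ≈ 0.5414
After the IDS='alert': P(compromised) = 0.8·0.5414 / (0.8·0.5414 + 0.7·0.4586) ≈ 0.5743
After the outbound-traffic monitor='normal': P(compromised) = 0.25·0.5743 / (0.25·0.5743 + 0.55·0.4257) ≈ 0.3802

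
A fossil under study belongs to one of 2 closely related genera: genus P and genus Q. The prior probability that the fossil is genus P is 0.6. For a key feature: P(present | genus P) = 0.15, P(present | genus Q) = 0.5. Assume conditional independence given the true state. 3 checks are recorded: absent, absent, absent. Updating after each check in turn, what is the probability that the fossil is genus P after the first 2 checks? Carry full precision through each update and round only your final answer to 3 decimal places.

After 'absent': P(genus P) = 0.85·0.6000 / (0.85·0.6000 + 0.5·0.4000) ≈ 0.7183
After 'absent': P(genus P) = 0.85·0.7183 / (0.85·0.7183 + 0.5·0.2817) ≈ 0.8126

0.813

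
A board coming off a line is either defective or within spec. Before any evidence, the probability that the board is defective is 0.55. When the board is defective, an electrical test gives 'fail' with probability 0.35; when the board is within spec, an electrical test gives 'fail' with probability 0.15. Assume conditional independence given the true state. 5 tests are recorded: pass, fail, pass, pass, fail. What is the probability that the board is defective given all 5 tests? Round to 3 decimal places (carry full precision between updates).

After 'pass': P(defective) = 0.65·0.5500 / (0.65·0.5500 + 0.85·0.4500) ≈ 0.4831
After 'fail': P(defective) = 0.35·0.4831 / (0.35·0.4831 + 0.15·0.5169) ≈ 0.6856
After 'pass': P(defective) = 0.65·0.6856 / (0.65·0.6856 + 0.85·0.3144) ≈ 0.6251
After 'pass': P(defective) = 0.65·0.6251 / (0.65·0.6251 + 0.85·0.3749) ≈ 0.5605
After 'fail': P(defective) = 0.35·0.5605 / (0.35·0.5605 + 0.15·0.4395) ≈ 0.7485

0.748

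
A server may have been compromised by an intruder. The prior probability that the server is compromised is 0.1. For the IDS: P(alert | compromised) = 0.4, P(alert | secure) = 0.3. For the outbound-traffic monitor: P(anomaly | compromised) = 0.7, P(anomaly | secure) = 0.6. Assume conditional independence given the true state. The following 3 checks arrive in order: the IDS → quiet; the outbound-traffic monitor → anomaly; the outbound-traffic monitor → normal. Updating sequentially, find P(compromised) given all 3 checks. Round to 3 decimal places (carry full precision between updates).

After the IDS='quiet': P(compromised) = 0.6·0.1000 / (0.6·0.1000 + 0.7·0.9000) ≈ 0.0870
After the outbound-traffic monitor='anomaly': P(compromised) = 0.7·0.0870 / (0.7·0.0870 + 0.6·0.9130) ≈ 0.1000
After the outbound-traffic monitor='normal': P(compromised) = 0.3·0.1000 / (0.3·0.1000 + 0.4·0.9000) ≈ 0.0769

0.077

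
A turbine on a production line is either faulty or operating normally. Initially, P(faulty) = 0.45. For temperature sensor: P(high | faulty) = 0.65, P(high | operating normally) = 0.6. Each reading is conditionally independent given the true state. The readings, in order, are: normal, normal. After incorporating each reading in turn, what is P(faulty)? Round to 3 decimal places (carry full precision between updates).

0.385

Each posterior becomes the prior for the next update.
After 'normal': P(faulty) = 0.35·0.4500 / (0.35·0.4500 + 0.4·0.5500) ≈ 0.4172
After 'normal': P(faulty) = 0.35·0.4172 / (0.35·0.4172 + 0.4·0.5828) ≈ 0.3852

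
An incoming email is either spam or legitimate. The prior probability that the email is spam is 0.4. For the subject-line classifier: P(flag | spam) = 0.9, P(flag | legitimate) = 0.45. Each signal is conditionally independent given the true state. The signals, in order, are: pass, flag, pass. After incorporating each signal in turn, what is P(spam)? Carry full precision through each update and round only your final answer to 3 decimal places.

0.042

After 'pass': P(spam) = 0.1·0.4000 / (0.1·0.4000 + 0.55·0.6000) ≈ 0.1081
After 'flag': P(spam) = 0.9·0.1081 / (0.9·0.1081 + 0.45·0.8919) ≈ 0.1951
After 'pass': P(spam) = 0.1·0.1951 / (0.1·0.1951 + 0.55·0.8049) ≈ 0.0422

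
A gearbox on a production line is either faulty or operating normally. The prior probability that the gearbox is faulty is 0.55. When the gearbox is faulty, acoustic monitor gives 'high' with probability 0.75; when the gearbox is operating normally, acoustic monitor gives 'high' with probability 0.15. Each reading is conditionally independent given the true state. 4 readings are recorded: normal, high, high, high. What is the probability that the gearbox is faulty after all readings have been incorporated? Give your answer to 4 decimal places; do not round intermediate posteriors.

Apply Bayes' rule sequentially, carrying P(faulty) forward.
After 'normal': P(faulty) = 0.25·0.5500 / (0.25·0.5500 + 0.85·0.4500) ≈ 0.2644
After 'high': P(faulty) = 0.75·0.2644 / (0.75·0.2644 + 0.15·0.7356) ≈ 0.6425
After 'high': P(faulty) = 0.75·0.6425 / (0.75·0.6425 + 0.15·0.3575) ≈ 0.8999
After 'high': P(faulty) = 0.75·0.8999 / (0.75·0.8999 + 0.15·0.1001) ≈ 0.9782

0.9782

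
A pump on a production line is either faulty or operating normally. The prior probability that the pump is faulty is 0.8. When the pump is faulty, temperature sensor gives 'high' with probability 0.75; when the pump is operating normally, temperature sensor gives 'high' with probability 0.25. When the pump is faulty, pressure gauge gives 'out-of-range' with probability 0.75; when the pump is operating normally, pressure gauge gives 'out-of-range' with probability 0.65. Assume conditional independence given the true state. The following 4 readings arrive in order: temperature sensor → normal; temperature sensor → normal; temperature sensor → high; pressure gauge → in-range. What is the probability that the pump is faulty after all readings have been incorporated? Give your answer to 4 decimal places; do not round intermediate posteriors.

After temperature sensor='normal': P(faulty) = 0.25·0.8000 / (0.25·0.8000 + 0.75·0.2000) ≈ 0.5714
After temperature sensor='normal': P(faulty) = 0.25·0.5714 / (0.25·0.5714 + 0.75·0.4286) ≈ 0.3077
After temperature sensor='high': P(faulty) = 0.75·0.3077 / (0.75·0.3077 + 0.25·0.6923) ≈ 0.5714
After pressure gauge='in-range': P(faulty) = 0.25·0.5714 / (0.25·0.5714 + 0.35·0.4286) ≈ 0.4878

0.4878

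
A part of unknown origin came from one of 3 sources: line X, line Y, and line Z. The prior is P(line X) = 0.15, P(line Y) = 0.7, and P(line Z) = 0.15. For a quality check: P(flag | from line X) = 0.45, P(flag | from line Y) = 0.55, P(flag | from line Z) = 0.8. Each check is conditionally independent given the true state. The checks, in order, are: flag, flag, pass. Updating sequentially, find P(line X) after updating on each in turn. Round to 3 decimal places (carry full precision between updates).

Apply Bayes' rule sequentially, carrying P(line X) forward.
After 'flag': normaliser = 0.45·0.1500 + 0.55·0.7000 + 0.8·0.1500; P(line X) ≈ 0.1179, P(line Y) ≈ 0.6725, P(line Z) ≈ 0.2096
After 'flag': normaliser = 0.45·0.1179 + 0.55·0.6725 + 0.8·0.2096; P(line X) ≈ 0.0898, P(line Y) ≈ 0.6262, P(line Z) ≈ 0.2839
After 'pass': normaliser = 0.55·0.0898 + 0.45·0.6262 + 0.2·0.2839; P(line X) ≈ 0.1273, P(line Y) ≈ 0.7263, P(line Z) ≈ 0.1463

0.127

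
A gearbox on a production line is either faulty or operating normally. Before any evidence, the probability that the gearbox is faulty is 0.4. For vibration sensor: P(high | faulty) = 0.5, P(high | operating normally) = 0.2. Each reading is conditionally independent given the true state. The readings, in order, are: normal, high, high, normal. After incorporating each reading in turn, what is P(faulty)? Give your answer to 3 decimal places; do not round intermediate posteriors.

After 'normal': P(faulty) = 0.5·0.4000 / (0.5·0.4000 + 0.8·0.6000) ≈ 0.2941
After 'high': P(faulty) = 0.5·0.2941 / (0.5·0.2941 + 0.2·0.7059) ≈ 0.5102
After 'high': P(faulty) = 0.5·0.5102 / (0.5·0.5102 + 0.2·0.4898) ≈ 0.7225
After 'normal': P(faulty) = 0.5·0.7225 / (0.5·0.7225 + 0.8·0.2775) ≈ 0.6194

0.619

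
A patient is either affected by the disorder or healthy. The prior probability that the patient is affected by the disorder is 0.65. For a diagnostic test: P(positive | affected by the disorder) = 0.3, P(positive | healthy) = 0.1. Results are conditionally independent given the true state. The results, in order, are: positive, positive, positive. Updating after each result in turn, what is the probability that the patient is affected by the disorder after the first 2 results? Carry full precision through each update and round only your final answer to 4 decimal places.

0.9435

After 'positive': P(affected) = 0.3·0.6500 / (0.3·0.6500 + 0.1·0.3500) ≈ 0.8478
After 'positive': P(affected) = 0.3·0.8478 / (0.3·0.8478 + 0.1·0.1522) ≈ 0.9435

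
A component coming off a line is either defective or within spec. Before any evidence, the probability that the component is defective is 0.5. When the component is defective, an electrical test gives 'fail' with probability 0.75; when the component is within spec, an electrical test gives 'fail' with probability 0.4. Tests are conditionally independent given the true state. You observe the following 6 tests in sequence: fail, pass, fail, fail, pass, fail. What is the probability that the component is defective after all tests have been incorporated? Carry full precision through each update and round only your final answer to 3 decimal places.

Each posterior becomes the prior for the next update.
After 'fail': P(defective) = 0.75·0.5000 / (0.75·0.5000 + 0.4·0.5000) ≈ 0.6522
After 'pass': P(defective) = 0.25·0.6522 / (0.25·0.6522 + 0.6·0.3478) ≈ 0.4386
After 'fail': P(defective) = 0.75·0.4386 / (0.75·0.4386 + 0.4·0.5614) ≈ 0.5943
After 'fail': P(defective) = 0.75·0.5943 / (0.75·0.5943 + 0.4·0.4057) ≈ 0.7331
After 'pass': P(defective) = 0.25·0.7331 / (0.25·0.7331 + 0.6·0.2669) ≈ 0.5337
After 'fail': P(defective) = 0.75·0.5337 / (0.75·0.5337 + 0.4·0.4663) ≈ 0.6821

0.682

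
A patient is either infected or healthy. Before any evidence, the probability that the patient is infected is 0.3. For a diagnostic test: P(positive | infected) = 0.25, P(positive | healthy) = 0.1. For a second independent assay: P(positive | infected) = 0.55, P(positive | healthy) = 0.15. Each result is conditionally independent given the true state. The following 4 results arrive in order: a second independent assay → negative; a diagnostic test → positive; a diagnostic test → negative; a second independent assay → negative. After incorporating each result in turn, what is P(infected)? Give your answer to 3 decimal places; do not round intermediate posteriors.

Apply Bayes' rule sequentially, carrying P(infected) forward.
After a second independent assay='negative': P(infected) = 0.45·0.3000 / (0.45·0.3000 + 0.85·0.7000) ≈ 0.1849
After a diagnostic test='positive': P(infected) = 0.25·0.1849 / (0.25·0.1849 + 0.1·0.8151) ≈ 0.3619
After a diagnostic test='negative': P(infected) = 0.75·0.3619 / (0.75·0.3619 + 0.9·0.6381) ≈ 0.3210
After a second independent assay='negative': P(infected) = 0.45·0.3210 / (0.45·0.3210 + 0.85·0.6790) ≈ 0.2002

0.200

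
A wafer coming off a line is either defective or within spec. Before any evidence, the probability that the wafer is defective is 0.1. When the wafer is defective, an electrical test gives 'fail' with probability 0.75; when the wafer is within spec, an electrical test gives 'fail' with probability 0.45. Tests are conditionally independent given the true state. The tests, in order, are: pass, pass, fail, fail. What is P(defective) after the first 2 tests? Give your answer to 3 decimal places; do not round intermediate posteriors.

Each posterior becomes the prior for the next update.
After 'pass': P(defective) = 0.25·0.1000 / (0.25·0.1000 + 0.55·0.9000) ≈ 0.0481
After 'pass': P(defective) = 0.25·0.0481 / (0.25·0.0481 + 0.55·0.9519) ≈ 0.0224

0.022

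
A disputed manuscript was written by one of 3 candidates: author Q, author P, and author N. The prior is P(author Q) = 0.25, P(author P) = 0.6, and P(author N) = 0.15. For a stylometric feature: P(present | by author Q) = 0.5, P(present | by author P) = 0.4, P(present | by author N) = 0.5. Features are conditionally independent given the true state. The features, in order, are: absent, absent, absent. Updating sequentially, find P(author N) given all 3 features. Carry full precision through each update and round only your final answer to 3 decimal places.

0.104

After 'absent': normaliser = 0.5·0.2500 + 0.6·0.6000 + 0.5·0.1500; P(author Q) ≈ 0.2232, P(author P) ≈ 0.6429, P(author N) ≈ 0.1339
After 'absent': normaliser = 0.5·0.2232 + 0.6·0.6429 + 0.5·0.1339; P(author Q) ≈ 0.1978, P(author P) ≈ 0.6835, P(author N) ≈ 0.1187
After 'absent': normaliser = 0.5·0.1978 + 0.6·0.6835 + 0.5·0.1187; P(author Q) ≈ 0.1740, P(author P) ≈ 0.7216, P(author N) ≈ 0.1044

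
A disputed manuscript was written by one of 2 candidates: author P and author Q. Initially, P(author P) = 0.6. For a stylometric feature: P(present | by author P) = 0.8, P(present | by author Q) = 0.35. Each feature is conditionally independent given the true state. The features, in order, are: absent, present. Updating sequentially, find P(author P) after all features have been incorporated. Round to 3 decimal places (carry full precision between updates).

After 'absent': P(author P) = 0.2·0.6000 / (0.2·0.6000 + 0.65·0.4000) ≈ 0.3158
After 'present': P(author P) = 0.8·0.3158 / (0.8·0.3158 + 0.35·0.6842) ≈ 0.5134

0.513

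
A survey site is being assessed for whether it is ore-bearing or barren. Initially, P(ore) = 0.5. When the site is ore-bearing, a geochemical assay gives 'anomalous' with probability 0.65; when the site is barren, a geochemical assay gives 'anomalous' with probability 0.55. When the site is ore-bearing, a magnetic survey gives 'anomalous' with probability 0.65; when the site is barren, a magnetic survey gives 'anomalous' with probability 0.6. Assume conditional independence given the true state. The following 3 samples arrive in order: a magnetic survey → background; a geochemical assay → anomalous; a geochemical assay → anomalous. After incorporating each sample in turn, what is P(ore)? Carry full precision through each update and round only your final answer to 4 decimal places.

0.5500

After a magnetic survey='background': P(ore) = 0.35·0.5000 / (0.35·0.5000 + 0.4·0.5000) ≈ 0.4667
After a geochemical assay='anomalous': P(ore) = 0.65·0.4667 / (0.65·0.4667 + 0.55·0.5333) ≈ 0.5084
After a geochemical assay='anomalous': P(ore) = 0.65·0.5084 / (0.65·0.5084 + 0.55·0.4916) ≈ 0.5500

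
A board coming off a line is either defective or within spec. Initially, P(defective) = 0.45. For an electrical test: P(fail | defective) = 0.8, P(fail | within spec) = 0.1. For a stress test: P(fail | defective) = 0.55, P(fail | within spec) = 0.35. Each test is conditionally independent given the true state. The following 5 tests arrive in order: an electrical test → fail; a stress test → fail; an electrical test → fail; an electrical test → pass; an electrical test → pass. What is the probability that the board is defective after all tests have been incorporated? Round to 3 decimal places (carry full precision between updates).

0.803

After an electrical test='fail': P(defective) = 0.8·0.4500 / (0.8·0.4500 + 0.1·0.5500) ≈ 0.8675
After a stress test='fail': P(defective) = 0.55·0.8675 / (0.55·0.8675 + 0.35·0.1325) ≈ 0.9114
After an electrical test='fail': P(defective) = 0.8·0.9114 / (0.8·0.9114 + 0.1·0.0886) ≈ 0.9880
After an electrical test='pass': P(defective) = 0.2·0.9880 / (0.2·0.9880 + 0.9·0.0120) ≈ 0.9481
After an electrical test='pass': P(defective) = 0.2·0.9481 / (0.2·0.9481 + 0.9·0.0519) ≈ 0.8025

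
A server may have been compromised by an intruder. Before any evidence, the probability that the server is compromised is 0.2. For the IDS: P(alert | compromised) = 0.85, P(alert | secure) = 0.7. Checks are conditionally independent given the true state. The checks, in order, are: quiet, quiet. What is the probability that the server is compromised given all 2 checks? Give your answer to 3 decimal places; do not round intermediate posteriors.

0.059

After 'quiet': P(compromised) = 0.15·0.2000 / (0.15·0.2000 + 0.3·0.8000) ≈ 0.1111
After 'quiet': P(compromised) = 0.15·0.1111 / (0.15·0.1111 + 0.3·0.8889) ≈ 0.0588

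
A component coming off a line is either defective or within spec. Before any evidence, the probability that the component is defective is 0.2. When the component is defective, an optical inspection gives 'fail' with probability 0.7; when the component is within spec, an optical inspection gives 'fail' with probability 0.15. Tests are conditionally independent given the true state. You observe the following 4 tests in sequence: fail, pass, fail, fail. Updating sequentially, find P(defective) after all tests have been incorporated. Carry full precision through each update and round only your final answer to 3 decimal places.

After 'fail': P(defective) = 0.7·0.2000 / (0.7·0.2000 + 0.15·0.8000) ≈ 0.5385
After 'pass': P(defective) = 0.3·0.5385 / (0.3·0.5385 + 0.85·0.4615) ≈ 0.2917
After 'fail': P(defective) = 0.7·0.2917 / (0.7·0.2917 + 0.15·0.7083) ≈ 0.6577
After 'fail': P(defective) = 0.7·0.6577 / (0.7·0.6577 + 0.15·0.3423) ≈ 0.8997

0.900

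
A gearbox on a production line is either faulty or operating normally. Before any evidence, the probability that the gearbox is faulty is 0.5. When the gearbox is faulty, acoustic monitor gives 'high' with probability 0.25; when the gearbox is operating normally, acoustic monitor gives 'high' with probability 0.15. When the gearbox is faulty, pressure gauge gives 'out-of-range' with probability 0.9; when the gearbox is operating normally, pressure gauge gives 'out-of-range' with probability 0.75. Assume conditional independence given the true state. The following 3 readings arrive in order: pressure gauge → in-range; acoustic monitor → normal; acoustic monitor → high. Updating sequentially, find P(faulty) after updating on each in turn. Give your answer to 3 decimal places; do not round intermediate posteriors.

0.370

Apply Bayes' rule sequentially, carrying P(faulty) forward.
After pressure gauge='in-range': P(faulty) = 0.1·0.5000 / (0.1·0.5000 + 0.25·0.5000) ≈ 0.2857
After acoustic monitor='normal': P(faulty) = 0.75·0.2857 / (0.75·0.2857 + 0.85·0.7143) ≈ 0.2609
After acoustic monitor='high': P(faulty) = 0.25·0.2609 / (0.25·0.2609 + 0.15·0.7391) ≈ 0.3704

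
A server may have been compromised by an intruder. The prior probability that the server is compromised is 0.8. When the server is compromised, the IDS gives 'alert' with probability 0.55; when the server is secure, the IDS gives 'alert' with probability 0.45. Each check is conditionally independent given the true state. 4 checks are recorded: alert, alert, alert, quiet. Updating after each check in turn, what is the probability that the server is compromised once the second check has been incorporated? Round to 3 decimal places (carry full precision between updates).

0.857

After 'alert': P(compromised) = 0.55·0.8000 / (0.55·0.8000 + 0.45·0.2000) ≈ 0.8302
After 'alert': P(compromised) = 0.55·0.8302 / (0.55·0.8302 + 0.45·0.1698) ≈ 0.8566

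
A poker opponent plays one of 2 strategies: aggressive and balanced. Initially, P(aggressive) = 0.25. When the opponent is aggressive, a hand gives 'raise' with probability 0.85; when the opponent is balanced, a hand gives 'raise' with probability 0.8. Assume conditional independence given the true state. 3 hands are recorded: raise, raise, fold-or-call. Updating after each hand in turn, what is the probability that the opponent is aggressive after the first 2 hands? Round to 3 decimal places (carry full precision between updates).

0.273

Apply Bayes' rule sequentially, carrying P(aggressive) forward.
After 'raise': P(aggressive) = 0.85·0.2500 / (0.85·0.2500 + 0.8·0.7500) ≈ 0.2615
After 'raise': P(aggressive) = 0.85·0.2615 / (0.85·0.2615 + 0.8·0.7385) ≈ 0.2734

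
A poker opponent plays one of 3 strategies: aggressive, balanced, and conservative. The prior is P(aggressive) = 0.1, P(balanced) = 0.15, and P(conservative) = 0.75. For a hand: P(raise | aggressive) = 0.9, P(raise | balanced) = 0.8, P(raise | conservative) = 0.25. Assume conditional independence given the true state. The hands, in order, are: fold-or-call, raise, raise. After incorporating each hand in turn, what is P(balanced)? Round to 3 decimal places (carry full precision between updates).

After 'fold-or-call': normaliser = 0.1·0.1000 + 0.2·0.1500 + 0.75·0.7500; P(aggressive) ≈ 0.0166, P(balanced) ≈ 0.0498, P(conservative) ≈ 0.9336
After 'raise': normaliser = 0.9·0.0166 + 0.8·0.0498 + 0.25·0.9336; P(aggressive) ≈ 0.0518, P(balanced) ≈ 0.1382, P(conservative) ≈ 0.8099
After 'raise': normaliser = 0.9·0.0518 + 0.8·0.1382 + 0.25·0.8099; P(aggressive) ≈ 0.1297, P(balanced) ≈ 0.3074, P(conservative) ≈ 0.5629

0.307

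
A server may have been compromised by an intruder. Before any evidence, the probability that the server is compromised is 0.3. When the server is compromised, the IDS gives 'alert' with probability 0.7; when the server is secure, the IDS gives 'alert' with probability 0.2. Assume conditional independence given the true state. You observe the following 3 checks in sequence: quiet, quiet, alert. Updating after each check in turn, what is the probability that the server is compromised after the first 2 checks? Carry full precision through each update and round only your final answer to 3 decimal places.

0.057

After 'quiet': P(compromised) = 0.3·0.3000 / (0.3·0.3000 + 0.8·0.7000) ≈ 0.1385
After 'quiet': P(compromised) = 0.3·0.1385 / (0.3·0.1385 + 0.8·0.8615) ≈ 0.0568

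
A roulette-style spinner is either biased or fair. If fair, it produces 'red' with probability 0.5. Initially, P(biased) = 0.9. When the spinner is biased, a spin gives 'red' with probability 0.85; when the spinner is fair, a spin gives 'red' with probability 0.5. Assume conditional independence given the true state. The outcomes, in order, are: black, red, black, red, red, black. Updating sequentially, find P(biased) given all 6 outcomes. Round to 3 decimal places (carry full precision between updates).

0.544

After 'black': P(biased) = 0.15·0.9000 / (0.15·0.9000 + 0.5·0.1000) ≈ 0.7297
After 'red': P(biased) = 0.85·0.7297 / (0.85·0.7297 + 0.5·0.2703) ≈ 0.8211
After 'black': P(biased) = 0.15·0.8211 / (0.15·0.8211 + 0.5·0.1789) ≈ 0.5793
After 'red': P(biased) = 0.85·0.5793 / (0.85·0.5793 + 0.5·0.4207) ≈ 0.7007
After 'red': P(biased) = 0.85·0.7007 / (0.85·0.7007 + 0.5·0.2993) ≈ 0.7992
After 'black': P(biased) = 0.15·0.7992 / (0.15·0.7992 + 0.5·0.2008) ≈ 0.5442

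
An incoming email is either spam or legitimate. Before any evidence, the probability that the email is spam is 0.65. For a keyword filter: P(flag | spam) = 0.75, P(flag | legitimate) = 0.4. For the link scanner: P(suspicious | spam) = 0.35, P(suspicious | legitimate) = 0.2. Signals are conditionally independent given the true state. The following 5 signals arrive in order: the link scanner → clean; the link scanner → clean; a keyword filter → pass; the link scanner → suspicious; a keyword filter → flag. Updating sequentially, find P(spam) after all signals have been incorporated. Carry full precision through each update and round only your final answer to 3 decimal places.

After the link scanner='clean': P(spam) = 0.65·0.6500 / (0.65·0.6500 + 0.8·0.3500) ≈ 0.6014
After the link scanner='clean': P(spam) = 0.65·0.6014 / (0.65·0.6014 + 0.8·0.3986) ≈ 0.5508
After a keyword filter='pass': P(spam) = 0.25·0.5508 / (0.25·0.5508 + 0.6·0.4492) ≈ 0.3381
After the link scanner='suspicious': P(spam) = 0.35·0.3381 / (0.35·0.3381 + 0.2·0.6619) ≈ 0.4720
After a keyword filter='flag': P(spam) = 0.75·0.4720 / (0.75·0.4720 + 0.4·0.5280) ≈ 0.6263

0.626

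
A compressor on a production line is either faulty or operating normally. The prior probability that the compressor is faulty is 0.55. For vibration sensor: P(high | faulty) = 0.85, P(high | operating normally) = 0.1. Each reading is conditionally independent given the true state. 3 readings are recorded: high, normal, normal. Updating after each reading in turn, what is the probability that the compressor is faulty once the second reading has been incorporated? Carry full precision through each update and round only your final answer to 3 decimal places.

0.634

After 'high': P(faulty) = 0.85·0.5500 / (0.85·0.5500 + 0.1·0.4500) ≈ 0.9122
After 'normal': P(faulty) = 0.15·0.9122 / (0.15·0.9122 + 0.9·0.0878) ≈ 0.6339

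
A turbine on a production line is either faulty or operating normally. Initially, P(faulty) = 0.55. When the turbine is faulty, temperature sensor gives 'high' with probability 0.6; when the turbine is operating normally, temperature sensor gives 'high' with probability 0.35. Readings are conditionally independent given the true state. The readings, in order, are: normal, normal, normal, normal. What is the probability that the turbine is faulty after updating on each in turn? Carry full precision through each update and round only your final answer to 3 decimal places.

0.149

Apply Bayes' rule sequentially, carrying P(faulty) forward.
After 'normal': P(faulty) = 0.4·0.5500 / (0.4·0.5500 + 0.65·0.4500) ≈ 0.4293
After 'normal': P(faulty) = 0.4·0.4293 / (0.4·0.4293 + 0.65·0.5707) ≈ 0.3164
After 'normal': P(faulty) = 0.4·0.3164 / (0.4·0.3164 + 0.65·0.6836) ≈ 0.2217
After 'normal': P(faulty) = 0.4·0.2217 / (0.4·0.2217 + 0.65·0.7783) ≈ 0.1491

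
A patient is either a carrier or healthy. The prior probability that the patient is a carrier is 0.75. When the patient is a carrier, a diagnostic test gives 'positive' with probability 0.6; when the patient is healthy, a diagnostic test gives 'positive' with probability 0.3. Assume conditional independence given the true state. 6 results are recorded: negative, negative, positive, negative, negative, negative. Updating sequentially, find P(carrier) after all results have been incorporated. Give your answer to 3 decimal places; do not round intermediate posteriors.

0.268

Each posterior becomes the prior for the next update.
After 'negative': P(carrier) = 0.4·0.7500 / (0.4·0.7500 + 0.7·0.2500) ≈ 0.6316
After 'negative': P(carrier) = 0.4·0.6316 / (0.4·0.6316 + 0.7·0.3684) ≈ 0.4948
After 'positive': P(carrier) = 0.6·0.4948 / (0.6·0.4948 + 0.3·0.5052) ≈ 0.6621
After 'negative': P(carrier) = 0.4·0.6621 / (0.4·0.6621 + 0.7·0.3379) ≈ 0.5282
After 'negative': P(carrier) = 0.4·0.5282 / (0.4·0.5282 + 0.7·0.4718) ≈ 0.3901
After 'negative': P(carrier) = 0.4·0.3901 / (0.4·0.3901 + 0.7·0.6099) ≈ 0.2677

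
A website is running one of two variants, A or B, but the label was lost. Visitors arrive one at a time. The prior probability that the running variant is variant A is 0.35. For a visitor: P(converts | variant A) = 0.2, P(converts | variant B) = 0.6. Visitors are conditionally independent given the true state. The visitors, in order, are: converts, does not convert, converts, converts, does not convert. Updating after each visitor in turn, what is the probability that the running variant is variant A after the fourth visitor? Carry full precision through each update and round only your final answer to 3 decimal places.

Each posterior becomes the prior for the next update.
After 'converts': P(A) = 0.2·0.3500 / (0.2·0.3500 + 0.6·0.6500) ≈ 0.1522
After 'does not convert': P(A) = 0.8·0.1522 / (0.8·0.1522 + 0.4·0.8478) ≈ 0.2642
After 'converts': P(A) = 0.2·0.2642 / (0.2·0.2642 + 0.6·0.7358) ≈ 0.1069
After 'converts': P(A) = 0.2·0.1069 / (0.2·0.1069 + 0.6·0.8931) ≈ 0.0384

0.038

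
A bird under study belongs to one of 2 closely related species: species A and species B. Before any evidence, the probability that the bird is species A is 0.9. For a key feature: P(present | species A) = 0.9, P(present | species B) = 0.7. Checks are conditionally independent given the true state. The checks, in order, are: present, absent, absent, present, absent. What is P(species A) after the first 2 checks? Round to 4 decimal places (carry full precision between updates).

After 'present': P(species A) = 0.9·0.9000 / (0.9·0.9000 + 0.7·0.1000) ≈ 0.9205
After 'absent': P(species A) = 0.1·0.9205 / (0.1·0.9205 + 0.3·0.0795) ≈ 0.7941

0.7941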